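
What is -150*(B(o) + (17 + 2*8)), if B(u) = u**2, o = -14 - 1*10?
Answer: -91350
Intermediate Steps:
o = -24 (o = -14 - 10 = -24)
-150*(B(o) + (17 + 2*8)) = -150*((-24)**2 + (17 + 2*8)) = -150*(576 + (17 + 16)) = -150*(576 + 33) = -150*609 = -91350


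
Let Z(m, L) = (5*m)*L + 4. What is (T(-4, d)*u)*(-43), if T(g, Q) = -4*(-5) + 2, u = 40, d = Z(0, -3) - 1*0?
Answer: -37840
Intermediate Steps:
Z(m, L) = 4 + 5*L*m (Z(m, L) = 5*L*m + 4 = 4 + 5*L*m)
d = 4 (d = (4 + 5*(-3)*0) - 1*0 = (4 + 0) + 0 = 4 + 0 = 4)
T(g, Q) = 22 (T(g, Q) = 20 + 2 = 22)
(T(-4, d)*u)*(-43) = (22*40)*(-43) = 880*(-43) = -37840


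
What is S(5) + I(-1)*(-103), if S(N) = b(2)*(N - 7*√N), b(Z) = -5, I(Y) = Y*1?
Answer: 78 + 35*√5 ≈ 156.26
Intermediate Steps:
I(Y) = Y
S(N) = -5*N + 35*√N (S(N) = -5*(N - 7*√N) = -5*N + 35*√N)
S(5) + I(-1)*(-103) = (-5*5 + 35*√5) - 1*(-103) = (-25 + 35*√5) + 103 = 78 + 35*√5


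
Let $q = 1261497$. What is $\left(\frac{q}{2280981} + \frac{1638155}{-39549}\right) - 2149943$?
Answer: $- \frac{64650385827777923}{30070172523} \approx -2.15 \cdot 10^{6}$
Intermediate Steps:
$\left(\frac{q}{2280981} + \frac{1638155}{-39549}\right) - 2149943 = \left(\frac{1261497}{2280981} + \frac{1638155}{-39549}\right) - 2149943 = \left(1261497 \cdot \frac{1}{2280981} + 1638155 \left(- \frac{1}{39549}\right)\right) - 2149943 = \left(\frac{420499}{760327} - \frac{1638155}{39549}\right) - 2149943 = - \frac{1228903161734}{30070172523} - 2149943 = - \frac{64650385827777923}{30070172523}$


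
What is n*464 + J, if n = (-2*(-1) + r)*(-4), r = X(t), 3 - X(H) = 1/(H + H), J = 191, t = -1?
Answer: -10017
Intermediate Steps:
X(H) = 3 - 1/(2*H) (X(H) = 3 - 1/(H + H) = 3 - 1/(2*H))
r = 7/2 (r = 3 - ½/(-1) = 3 - ½*(-1) = 3 + ½ = 7/2 ≈ 3.5000)
n = -22 (n = (-2*(-1) + 7/2)*(-4) = (2 + 7/2)*(-4) = (11/2)*(-4) = -22)
n*464 + J = -22*464 + 191 = -10208 + 191 = -10017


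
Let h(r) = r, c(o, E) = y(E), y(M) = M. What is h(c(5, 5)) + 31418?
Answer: 31423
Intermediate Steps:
c(o, E) = E
h(c(5, 5)) + 31418 = 5 + 31418 = 31423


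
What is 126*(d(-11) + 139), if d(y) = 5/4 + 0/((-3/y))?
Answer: 35343/2 ≈ 17672.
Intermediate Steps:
d(y) = 5/4 (d(y) = 5*(1/4) + 0*(-y/3) = 5/4 + 0 = 5/4)
126*(d(-11) + 139) = 126*(5/4 + 139) = 126*(561/4) = 35343/2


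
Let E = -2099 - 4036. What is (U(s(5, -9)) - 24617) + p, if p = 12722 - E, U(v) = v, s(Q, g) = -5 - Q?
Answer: -5770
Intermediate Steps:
E = -6135
p = 18857 (p = 12722 - 1*(-6135) = 12722 + 6135 = 18857)
(U(s(5, -9)) - 24617) + p = ((-5 - 1*5) - 24617) + 18857 = ((-5 - 5) - 24617) + 18857 = (-10 - 24617) + 18857 = -24627 + 18857 = -5770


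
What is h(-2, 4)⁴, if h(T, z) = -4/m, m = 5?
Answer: 256/625 ≈ 0.40960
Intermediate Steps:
h(T, z) = -⅘ (h(T, z) = -4/5 = -4*⅕ = -⅘)
h(-2, 4)⁴ = (-⅘)⁴ = 256/625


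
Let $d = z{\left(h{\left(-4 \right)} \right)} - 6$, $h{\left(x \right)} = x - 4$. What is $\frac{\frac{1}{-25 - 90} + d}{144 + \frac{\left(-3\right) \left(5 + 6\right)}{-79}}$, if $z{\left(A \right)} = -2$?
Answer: $- \frac{24253}{437345} \approx -0.055455$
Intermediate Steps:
$h{\left(x \right)} = -4 + x$ ($h{\left(x \right)} = x - 4 = -4 + x$)
$d = -8$ ($d = -2 - 6 = -8$)
$\frac{\frac{1}{-25 - 90} + d}{144 + \frac{\left(-3\right) \left(5 + 6\right)}{-79}} = \frac{\frac{1}{-25 - 90} - 8}{144 + \frac{\left(-3\right) \left(5 + 6\right)}{-79}} = \frac{\frac{1}{-115} - 8}{144 + \left(-3\right) 11 \left(- \frac{1}{79}\right)} = \frac{- \frac{1}{115} - 8}{144 - - \frac{33}{79}} = \frac{1}{144 + \frac{33}{79}} \left(- \frac{921}{115}\right) = \frac{1}{\frac{11409}{79}} \left(- \frac{921}{115}\right) = \frac{79}{11409} \left(- \frac{921}{115}\right) = - \frac{24253}{437345}$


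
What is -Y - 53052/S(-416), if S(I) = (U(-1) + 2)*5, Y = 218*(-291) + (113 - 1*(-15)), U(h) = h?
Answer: 263498/5 ≈ 52700.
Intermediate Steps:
Y = -63310 (Y = -63438 + (113 + 15) = -63438 + 128 = -63310)
S(I) = 5 (S(I) = (-1 + 2)*5 = 1*5 = 5)
-Y - 53052/S(-416) = -1*(-63310) - 53052/5 = 63310 - 53052*1/5 = 63310 - 53052/5 = 263498/5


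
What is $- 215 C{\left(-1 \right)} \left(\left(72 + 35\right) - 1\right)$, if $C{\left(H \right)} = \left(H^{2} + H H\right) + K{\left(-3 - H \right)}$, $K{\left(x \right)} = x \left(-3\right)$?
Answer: $-182320$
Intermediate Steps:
$K{\left(x \right)} = - 3 x$
$C{\left(H \right)} = 9 + 2 H^{2} + 3 H$ ($C{\left(H \right)} = \left(H^{2} + H H\right) - 3 \left(-3 - H\right) = \left(H^{2} + H^{2}\right) + \left(9 + 3 H\right) = 2 H^{2} + \left(9 + 3 H\right) = 9 + 2 H^{2} + 3 H$)
$- 215 C{\left(-1 \right)} \left(\left(72 + 35\right) - 1\right) = - 215 \left(9 + 2 \left(-1\right)^{2} + 3 \left(-1\right)\right) \left(\left(72 + 35\right) - 1\right) = - 215 \left(9 + 2 \cdot 1 - 3\right) \left(107 - 1\right) = - 215 \left(9 + 2 - 3\right) 106 = \left(-215\right) 8 \cdot 106 = \left(-1720\right) 106 = -182320$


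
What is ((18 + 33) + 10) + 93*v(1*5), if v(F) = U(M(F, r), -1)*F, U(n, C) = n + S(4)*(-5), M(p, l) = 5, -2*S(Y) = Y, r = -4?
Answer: 7036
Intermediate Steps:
S(Y) = -Y/2
U(n, C) = 10 + n (U(n, C) = n - 1/2*4*(-5) = n - 2*(-5) = n + 10 = 10 + n)
v(F) = 15*F (v(F) = (10 + 5)*F = 15*F)
((18 + 33) + 10) + 93*v(1*5) = ((18 + 33) + 10) + 93*(15*(1*5)) = (51 + 10) + 93*(15*5) = 61 + 93*75 = 61 + 6975 = 7036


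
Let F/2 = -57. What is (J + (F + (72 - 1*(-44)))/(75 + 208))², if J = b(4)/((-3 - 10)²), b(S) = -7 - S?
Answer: 7700625/2287421929 ≈ 0.0033665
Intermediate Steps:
F = -114 (F = 2*(-57) = -114)
J = -11/169 (J = (-7 - 1*4)/((-3 - 10)²) = (-7 - 4)/((-13)²) = -11/169 ≈ -0.065089)
(J + (F + (72 - 1*(-44)))/(75 + 208))² = (-11/169 + (-114 + (72 - 1*(-44)))/(75 + 208))² = (-11/169 + (-114 + (72 + 44))/283)² = (-11/169 + (-114 + 116)*(1/283))² = (-11/169 + 2*(1/283))² = (-11/169 + 2/283)² = (-2775/47827)² = 7700625/2287421929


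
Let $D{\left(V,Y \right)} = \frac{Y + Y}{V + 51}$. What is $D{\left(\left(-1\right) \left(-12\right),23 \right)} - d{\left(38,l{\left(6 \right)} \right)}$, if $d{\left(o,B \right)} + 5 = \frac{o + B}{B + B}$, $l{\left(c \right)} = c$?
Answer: $\frac{130}{63} \approx 2.0635$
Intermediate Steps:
$D{\left(V,Y \right)} = \frac{2 Y}{51 + V}$
$d{\left(o,B \right)} = -5 + \frac{B + o}{2 B}$ ($d{\left(o,B \right)} = -5 + \frac{o + B}{B + B} = -5 + \frac{B + o}{2 B}$)
$D{\left(\left(-1\right) \left(-12\right),23 \right)} - d{\left(38,l{\left(6 \right)} \right)} = 2 \cdot 23 \frac{1}{51 - -12} - \frac{38 - 54}{2 \cdot 6} = 2 \cdot 23 \frac{1}{51 + 12} - \frac{1}{2} \cdot \frac{1}{6} \left(38 - 54\right) = 2 \cdot 23 \cdot \frac{1}{63} - \frac{1}{2} \cdot \frac{1}{6} \left(-16\right) = 2 \cdot 23 \cdot \frac{1}{63} - - \frac{4}{3} = \frac{46}{63} + \frac{4}{3} = \frac{130}{63}$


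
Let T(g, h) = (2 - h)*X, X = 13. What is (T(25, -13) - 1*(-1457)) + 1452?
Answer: 3104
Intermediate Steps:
T(g, h) = 26 - 13*h (T(g, h) = (2 - h)*13 = 26 - 13*h)
(T(25, -13) - 1*(-1457)) + 1452 = ((26 - 13*(-13)) - 1*(-1457)) + 1452 = ((26 + 169) + 1457) + 1452 = (195 + 1457) + 1452 = 1652 + 1452 = 3104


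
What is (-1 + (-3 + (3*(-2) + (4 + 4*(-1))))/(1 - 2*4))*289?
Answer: 578/7 ≈ 82.571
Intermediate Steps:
(-1 + (-3 + (3*(-2) + (4 + 4*(-1))))/(1 - 2*4))*289 = (-1 + (-3 + (-6 + (4 - 4)))/(1 - 8))*289 = (-1 + (-3 + (-6 + 0))/(-7))*289 = (-1 + (-3 - 6)*(-⅐))*289 = (-1 - 9*(-⅐))*289 = (-1 + 9/7)*289 = (2/7)*289 = 578/7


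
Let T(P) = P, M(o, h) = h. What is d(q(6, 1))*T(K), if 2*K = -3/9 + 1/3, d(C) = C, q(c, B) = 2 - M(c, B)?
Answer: 0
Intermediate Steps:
q(c, B) = 2 - B
K = 0 (K = (-3/9 + 1/3)/2 = (-3*⅑ + 1*(⅓))/2 = (-⅓ + ⅓)/2 = (½)*0 = 0)
d(q(6, 1))*T(K) = (2 - 1*1)*0 = (2 - 1)*0 = 1*0 = 0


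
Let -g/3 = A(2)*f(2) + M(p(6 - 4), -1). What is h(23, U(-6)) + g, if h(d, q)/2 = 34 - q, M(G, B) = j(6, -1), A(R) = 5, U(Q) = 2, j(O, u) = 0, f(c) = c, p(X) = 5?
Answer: 34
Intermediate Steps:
M(G, B) = 0
h(d, q) = 68 - 2*q (h(d, q) = 2*(34 - q) = 68 - 2*q)
g = -30 (g = -3*(5*2 + 0) = -3*(10 + 0) = -3*10 = -30)
h(23, U(-6)) + g = (68 - 2*2) - 30 = (68 - 4) - 30 = 64 - 30 = 34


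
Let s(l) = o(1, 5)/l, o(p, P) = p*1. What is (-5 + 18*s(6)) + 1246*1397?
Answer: 1740660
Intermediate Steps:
o(p, P) = p
s(l) = 1/l
(-5 + 18*s(6)) + 1246*1397 = (-5 + 18/6) + 1246*1397 = (-5 + 18*(1/6)) + 1740662 = (-5 + 3) + 1740662 = -2 + 1740662 = 1740660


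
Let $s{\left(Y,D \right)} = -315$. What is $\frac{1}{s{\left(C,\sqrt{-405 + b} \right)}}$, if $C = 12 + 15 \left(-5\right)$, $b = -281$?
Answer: $- \frac{1}{315} \approx -0.0031746$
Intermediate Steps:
$C = -63$ ($C = 12 - 75 = -63$)
$\frac{1}{s{\left(C,\sqrt{-405 + b} \right)}} = \frac{1}{-315} = - \frac{1}{315}$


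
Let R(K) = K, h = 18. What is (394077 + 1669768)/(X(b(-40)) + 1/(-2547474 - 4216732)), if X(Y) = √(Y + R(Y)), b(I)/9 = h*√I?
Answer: -2063845/(1/6764206 - 18*2^(¾)*5^(¼)*√I) ≈ 32238.0 - 32238.0*I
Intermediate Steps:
b(I) = 162*√I (b(I) = 9*(18*√I) = 162*√I)
X(Y) = √2*√Y (X(Y) = √(Y + Y) = √(2*Y) = √2*√Y)
(394077 + 1669768)/(X(b(-40)) + 1/(-2547474 - 4216732)) = (394077 + 1669768)/(√2*√(162*√(-40)) + 1/(-2547474 - 4216732)) = 2063845/(√2*√(162*(2*I*√10)) + 1/(-6764206)) = 2063845/(√2*√(324*I*√10) - 1/6764206) = 2063845/(√2*(18*10^(¼)*√I) - 1/6764206) = 2063845/(18*2^(¾)*5^(¼)*√I - 1/6764206) = 2063845/(-1/6764206 + 18*2^(¾)*5^(¼)*√I)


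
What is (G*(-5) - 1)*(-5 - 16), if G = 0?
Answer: 21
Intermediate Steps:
(G*(-5) - 1)*(-5 - 16) = (0*(-5) - 1)*(-5 - 16) = (0 - 1)*(-21) = -1*(-21) = 21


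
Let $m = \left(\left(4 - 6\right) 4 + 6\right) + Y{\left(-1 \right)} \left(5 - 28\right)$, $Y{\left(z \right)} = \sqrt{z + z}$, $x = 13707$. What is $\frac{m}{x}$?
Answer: $- \frac{2}{13707} - \frac{23 i \sqrt{2}}{13707} \approx -0.00014591 - 0.002373 i$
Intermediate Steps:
$Y{\left(z \right)} = \sqrt{2} \sqrt{z}$ ($Y{\left(z \right)} = \sqrt{2 z} = \sqrt{2} \sqrt{z}$)
$m = -2 - 23 i \sqrt{2}$ ($m = \left(\left(4 - 6\right) 4 + 6\right) + \sqrt{2} \sqrt{-1} \left(5 - 28\right) = \left(\left(4 - 6\right) 4 + 6\right) + \sqrt{2} i \left(5 - 28\right) = \left(\left(-2\right) 4 + 6\right) + i \sqrt{2} \left(-23\right) = \left(-8 + 6\right) - 23 i \sqrt{2} = -2 - 23 i \sqrt{2} \approx -2.0 - 32.527 i$)
$\frac{m}{x} = \frac{-2 - 23 i \sqrt{2}}{13707} = \left(-2 - 23 i \sqrt{2}\right) \frac{1}{13707} = - \frac{2}{13707} - \frac{23 i \sqrt{2}}{13707}$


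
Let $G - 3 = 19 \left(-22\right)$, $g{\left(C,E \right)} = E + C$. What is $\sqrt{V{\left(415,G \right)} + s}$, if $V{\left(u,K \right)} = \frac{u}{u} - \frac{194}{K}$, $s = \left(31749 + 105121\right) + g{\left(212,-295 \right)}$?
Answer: $\frac{\sqrt{23558393810}}{415} \approx 369.85$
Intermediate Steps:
$g{\left(C,E \right)} = C + E$
$s = 136787$ ($s = \left(31749 + 105121\right) + \left(212 - 295\right) = 136870 - 83 = 136787$)
$G = -415$ ($G = 3 + 19 \left(-22\right) = 3 - 418 = -415$)
$V{\left(u,K \right)} = 1 - \frac{194}{K}$
$\sqrt{V{\left(415,G \right)} + s} = \sqrt{\frac{-194 - 415}{-415} + 136787} = \sqrt{\left(- \frac{1}{415}\right) \left(-609\right) + 136787} = \sqrt{\frac{609}{415} + 136787} = \sqrt{\frac{56767214}{415}} = \frac{\sqrt{23558393810}}{415}$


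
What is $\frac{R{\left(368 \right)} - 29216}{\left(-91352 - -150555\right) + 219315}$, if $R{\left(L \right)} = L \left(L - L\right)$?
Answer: $- \frac{14608}{139259} \approx -0.1049$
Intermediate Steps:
$R{\left(L \right)} = 0$ ($R{\left(L \right)} = L 0 = 0$)
$\frac{R{\left(368 \right)} - 29216}{\left(-91352 - -150555\right) + 219315} = \frac{0 - 29216}{\left(-91352 - -150555\right) + 219315} = - \frac{29216}{\left(-91352 + 150555\right) + 219315} = - \frac{29216}{59203 + 219315} = - \frac{29216}{278518} = \left(-29216\right) \frac{1}{278518} = - \frac{14608}{139259}$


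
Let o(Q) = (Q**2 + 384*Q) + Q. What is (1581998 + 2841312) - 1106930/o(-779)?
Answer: 678813869065/153463 ≈ 4.4233e+6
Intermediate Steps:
o(Q) = Q**2 + 385*Q
(1581998 + 2841312) - 1106930/o(-779) = (1581998 + 2841312) - 1106930*(-1/(779*(385 - 779))) = 4423310 - 1106930/((-779*(-394))) = 4423310 - 1106930/306926 = 4423310 - 1106930*1/306926 = 4423310 - 553465/153463 = 678813869065/153463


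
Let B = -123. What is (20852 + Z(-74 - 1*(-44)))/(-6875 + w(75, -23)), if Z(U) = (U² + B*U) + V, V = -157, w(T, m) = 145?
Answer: -5057/1346 ≈ -3.7571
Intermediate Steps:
Z(U) = -157 + U² - 123*U (Z(U) = (U² - 123*U) - 157 = -157 + U² - 123*U)
(20852 + Z(-74 - 1*(-44)))/(-6875 + w(75, -23)) = (20852 + (-157 + (-74 - 1*(-44))² - 123*(-74 - 1*(-44))))/(-6875 + 145) = (20852 + (-157 + (-74 + 44)² - 123*(-74 + 44)))/(-6730) = (20852 + (-157 + (-30)² - 123*(-30)))*(-1/6730) = (20852 + (-157 + 900 + 3690))*(-1/6730) = (20852 + 4433)*(-1/6730) = 25285*(-1/6730) = -5057/1346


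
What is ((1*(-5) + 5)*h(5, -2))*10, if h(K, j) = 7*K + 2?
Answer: 0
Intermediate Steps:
h(K, j) = 2 + 7*K
((1*(-5) + 5)*h(5, -2))*10 = ((1*(-5) + 5)*(2 + 7*5))*10 = ((-5 + 5)*(2 + 35))*10 = (0*37)*10 = 0*10 = 0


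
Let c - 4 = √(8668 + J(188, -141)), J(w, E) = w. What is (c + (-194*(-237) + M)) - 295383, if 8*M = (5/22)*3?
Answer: -43894561/176 + 6*√246 ≈ -2.4931e+5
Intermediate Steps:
M = 15/176 (M = ((5/22)*3)/8 = (⅛)*(15/22) = 15/176 ≈ 0.085227)
c = 4 + 6*√246 (c = 4 + √(8668 + 188) = 4 + √8856 = 4 + 6*√246 ≈ 98.106)
(c + (-194*(-237) + M)) - 295383 = ((4 + 6*√246) + (-194*(-237) + 15/176)) - 295383 = ((4 + 6*√246) + (45978 + 15/176)) - 295383 = ((4 + 6*√246) + 8092143/176) - 295383 = (8092847/176 + 6*√246) - 295383 = -43894561/176 + 6*√246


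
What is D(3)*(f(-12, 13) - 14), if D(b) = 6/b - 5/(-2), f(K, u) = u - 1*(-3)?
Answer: 9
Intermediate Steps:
f(K, u) = 3 + u (f(K, u) = u + 3 = 3 + u)
D(b) = 5/2 + 6/b (D(b) = 6/b - 5*(-½) = 6/b + 5/2 = 5/2 + 6/b)
D(3)*(f(-12, 13) - 14) = (5/2 + 6/3)*((3 + 13) - 14) = (5/2 + 6*(⅓))*(16 - 14) = (5/2 + 2)*2 = (9/2)*2 = 9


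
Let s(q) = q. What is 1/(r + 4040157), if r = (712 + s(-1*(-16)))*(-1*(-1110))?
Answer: 1/4848237 ≈ 2.0626e-7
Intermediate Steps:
r = 808080 (r = (712 - 1*(-16))*(-1*(-1110)) = (712 + 16)*1110 = 728*1110 = 808080)
1/(r + 4040157) = 1/(808080 + 4040157) = 1/4848237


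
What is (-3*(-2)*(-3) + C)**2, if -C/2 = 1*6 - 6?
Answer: 324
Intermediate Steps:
C = 0 (C = -2*(1*6 - 6) = -2*(6 - 6) = -2*0 = 0)
(-3*(-2)*(-3) + C)**2 = (-3*(-2)*(-3) + 0)**2 = (6*(-3) + 0)**2 = (-18 + 0)**2 = (-18)**2 = 324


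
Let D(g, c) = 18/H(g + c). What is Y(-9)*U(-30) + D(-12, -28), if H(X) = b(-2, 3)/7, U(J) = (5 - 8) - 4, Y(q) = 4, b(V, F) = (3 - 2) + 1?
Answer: 35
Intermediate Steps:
b(V, F) = 2 (b(V, F) = 1 + 1 = 2)
U(J) = -7 (U(J) = -3 - 4 = -7)
H(X) = 2/7
D(g, c) = 63 (D(g, c) = 18/(2/7) = 18*(7/2) = 63)
Y(-9)*U(-30) + D(-12, -28) = 4*(-7) + 63 = -28 + 63 = 35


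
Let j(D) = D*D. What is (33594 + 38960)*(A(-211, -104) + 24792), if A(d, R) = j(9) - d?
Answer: 1819944536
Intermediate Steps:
j(D) = D²
A(d, R) = 81 - d (A(d, R) = 9² - d = 81 - d)
(33594 + 38960)*(A(-211, -104) + 24792) = (33594 + 38960)*((81 - 1*(-211)) + 24792) = 72554*((81 + 211) + 24792) = 72554*(292 + 24792) = 72554*25084 = 1819944536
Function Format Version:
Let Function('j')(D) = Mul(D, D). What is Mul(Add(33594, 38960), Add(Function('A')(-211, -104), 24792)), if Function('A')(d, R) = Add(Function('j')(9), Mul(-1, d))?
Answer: 1819944536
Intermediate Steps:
Function('j')(D) = Pow(D, 2)
Function('A')(d, R) = Add(81, Mul(-1, d)) (Function('A')(d, R) = Add(Pow(9, 2), Mul(-1, d)) = Add(81, Mul(-1, d)))
Mul(Add(33594, 38960), Add(Function('A')(-211, -104), 24792)) = Mul(Add(33594, 38960), Add(Add(81, Mul(-1, -211)), 24792)) = Mul(72554, Add(Add(81, 211), 24792)) = Mul(72554, Add(292, 24792)) = Mul(72554, 25084) = 1819944536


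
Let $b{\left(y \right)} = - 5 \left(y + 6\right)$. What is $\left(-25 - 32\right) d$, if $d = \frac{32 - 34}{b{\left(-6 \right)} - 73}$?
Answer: $- \frac{114}{73} \approx -1.5616$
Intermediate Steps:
$b{\left(y \right)} = -30 - 5 y$ ($b{\left(y \right)} = - 5 \left(6 + y\right) = -30 - 5 y$)
$d = \frac{2}{73}$ ($d = \frac{32 - 34}{\left(-30 - -30\right) - 73} = - \frac{2}{\left(-30 + 30\right) - 73} = - \frac{2}{0 - 73} = - \frac{2}{-73} = \left(-2\right) \left(- \frac{1}{73}\right) = \frac{2}{73} \approx 0.027397$)
$\left(-25 - 32\right) d = \left(-25 - 32\right) \frac{2}{73} = \left(-57\right) \frac{2}{73} = - \frac{114}{73}$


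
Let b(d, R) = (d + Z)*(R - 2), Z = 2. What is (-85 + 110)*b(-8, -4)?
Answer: 900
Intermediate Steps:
b(d, R) = (-2 + R)*(2 + d) (b(d, R) = (d + 2)*(R - 2) = (2 + d)*(-2 + R) = (-2 + R)*(2 + d))
(-85 + 110)*b(-8, -4) = (-85 + 110)*(-4 - 2*(-8) + 2*(-4) - 4*(-8)) = 25*(-4 + 16 - 8 + 32) = 25*36 = 900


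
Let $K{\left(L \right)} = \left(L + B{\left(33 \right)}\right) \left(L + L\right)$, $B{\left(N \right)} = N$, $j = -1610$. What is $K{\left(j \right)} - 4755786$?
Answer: $322154$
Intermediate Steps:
$K{\left(L \right)} = 2 L \left(33 + L\right)$ ($K{\left(L \right)} = \left(L + 33\right) \left(L + L\right) = \left(33 + L\right) 2 L = 2 L \left(33 + L\right)$)
$K{\left(j \right)} - 4755786 = 2 \left(-1610\right) \left(33 - 1610\right) - 4755786 = 2 \left(-1610\right) \left(-1577\right) - 4755786 = 5077940 - 4755786 = 322154$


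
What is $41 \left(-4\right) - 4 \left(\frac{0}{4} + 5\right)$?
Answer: $-184$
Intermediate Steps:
$41 \left(-4\right) - 4 \left(\frac{0}{4} + 5\right) = -164 - 4 \left(0 \cdot \frac{1}{4} + 5\right) = -164 - 4 \left(0 + 5\right) = -164 - 20 = -184$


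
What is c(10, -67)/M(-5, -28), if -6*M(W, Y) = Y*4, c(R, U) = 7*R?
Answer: 15/4 ≈ 3.7500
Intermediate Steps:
M(W, Y) = -2*Y/3 (M(W, Y) = -Y*4/6 = -2*Y/3)
c(10, -67)/M(-5, -28) = (7*10)/((-⅔*(-28))) = 70/(56/3) = 70*(3/56) = 15/4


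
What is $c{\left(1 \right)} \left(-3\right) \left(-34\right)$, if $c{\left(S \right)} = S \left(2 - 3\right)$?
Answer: $-102$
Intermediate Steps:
$c{\left(S \right)} = - S$ ($c{\left(S \right)} = S \left(-1\right) = - S$)
$c{\left(1 \right)} \left(-3\right) \left(-34\right) = \left(-1\right) 1 \left(-3\right) \left(-34\right) = \left(-1\right) \left(-3\right) \left(-34\right) = 3 \left(-34\right) = -102$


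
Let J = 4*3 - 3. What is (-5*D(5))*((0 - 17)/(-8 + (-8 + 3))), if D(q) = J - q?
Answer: -340/13 ≈ -26.154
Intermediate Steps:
J = 9 (J = 12 - 3 = 9)
D(q) = 9 - q
(-5*D(5))*((0 - 17)/(-8 + (-8 + 3))) = (-5*(9 - 1*5))*((0 - 17)/(-8 + (-8 + 3))) = (-5*(9 - 5))*(-17/(-8 - 5)) = (-5*4)*(-17/(-13)) = -(-340)*(-1)/13 = -20*17/13 = -340/13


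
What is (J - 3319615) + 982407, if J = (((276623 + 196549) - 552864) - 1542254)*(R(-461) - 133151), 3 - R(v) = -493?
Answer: 215156909422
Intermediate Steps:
R(v) = 496 (R(v) = 3 - 1*(-493) = 3 + 493 = 496)
J = 215159246630 (J = (((276623 + 196549) - 552864) - 1542254)*(496 - 133151) = ((473172 - 552864) - 1542254)*(-132655) = (-79692 - 1542254)*(-132655) = -1621946*(-132655) = 215159246630)
(J - 3319615) + 982407 = (215159246630 - 3319615) + 982407 = 215155927015 + 982407 = 215156909422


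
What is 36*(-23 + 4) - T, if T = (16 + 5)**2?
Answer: -1125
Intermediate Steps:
T = 441 (T = 21**2 = 441)
36*(-23 + 4) - T = 36*(-23 + 4) - 1*441 = 36*(-19) - 441 = -684 - 441 = -1125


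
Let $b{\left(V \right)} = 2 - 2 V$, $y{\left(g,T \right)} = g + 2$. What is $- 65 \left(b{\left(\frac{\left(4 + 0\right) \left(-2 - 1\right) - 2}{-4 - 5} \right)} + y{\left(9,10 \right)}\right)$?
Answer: $- \frac{5785}{9} \approx -642.78$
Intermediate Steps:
$y{\left(g,T \right)} = 2 + g$
$- 65 \left(b{\left(\frac{\left(4 + 0\right) \left(-2 - 1\right) - 2}{-4 - 5} \right)} + y{\left(9,10 \right)}\right) = - 65 \left(\left(2 - 2 \frac{\left(4 + 0\right) \left(-2 - 1\right) - 2}{-4 - 5}\right) + \left(2 + 9\right)\right) = - 65 \left(\left(2 - 2 \frac{4 \left(-3\right) - 2}{-9}\right) + 11\right) = - 65 \left(\left(2 - 2 \left(-12 - 2\right) \left(- \frac{1}{9}\right)\right) + 11\right) = - 65 \left(\left(2 - 2 \left(\left(-14\right) \left(- \frac{1}{9}\right)\right)\right) + 11\right) = - 65 \left(\left(2 - \frac{28}{9}\right) + 11\right) = - 65 \left(- \frac{10}{9} + 11\right) = \left(-65\right) \frac{89}{9} = - \frac{5785}{9}$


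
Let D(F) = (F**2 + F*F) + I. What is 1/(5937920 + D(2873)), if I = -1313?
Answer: 1/22444865 ≈ 4.4554e-8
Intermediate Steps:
D(F) = -1313 + 2*F**2 (D(F) = (F**2 + F*F) - 1313 = (F**2 + F**2) - 1313 = 2*F**2 - 1313 = -1313 + 2*F**2)
1/(5937920 + D(2873)) = 1/(5937920 + (-1313 + 2*2873**2)) = 1/(5937920 + (-1313 + 2*8254129)) = 1/(5937920 + (-1313 + 16508258)) = 1/(5937920 + 16506945) = 1/22444865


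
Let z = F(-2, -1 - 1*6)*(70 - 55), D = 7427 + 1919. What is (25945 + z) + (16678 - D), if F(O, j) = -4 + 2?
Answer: 33247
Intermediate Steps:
D = 9346
F(O, j) = -2
z = -30 (z = -2*(70 - 55) = -2*15 = -30)
(25945 + z) + (16678 - D) = (25945 - 30) + (16678 - 1*9346) = 25915 + (16678 - 9346) = 25915 + 7332 = 33247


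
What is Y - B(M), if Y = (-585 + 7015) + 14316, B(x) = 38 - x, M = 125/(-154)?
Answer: 3188907/154 ≈ 20707.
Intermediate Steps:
M = -125/154 (M = 125*(-1/154) = -125/154 ≈ -0.81169)
Y = 20746 (Y = 6430 + 14316 = 20746)
Y - B(M) = 20746 - (38 - 1*(-125/154)) = 20746 - (38 + 125/154) = 20746 - 1*5977/154 = 20746 - 5977/154 = 3188907/154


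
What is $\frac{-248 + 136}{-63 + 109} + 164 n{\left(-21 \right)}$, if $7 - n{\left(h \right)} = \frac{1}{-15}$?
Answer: $\frac{398992}{345} \approx 1156.5$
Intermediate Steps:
$n{\left(h \right)} = \frac{106}{15}$ ($n{\left(h \right)} = 7 - \frac{1}{-15} = 7 - - \frac{1}{15} = 7 + \frac{1}{15} = \frac{106}{15}$)
$\frac{-248 + 136}{-63 + 109} + 164 n{\left(-21 \right)} = \frac{-248 + 136}{-63 + 109} + 164 \cdot \frac{106}{15} = - \frac{112}{46} + \frac{17384}{15} = \left(-112\right) \frac{1}{46} + \frac{17384}{15} = - \frac{56}{23} + \frac{17384}{15} = \frac{398992}{345}$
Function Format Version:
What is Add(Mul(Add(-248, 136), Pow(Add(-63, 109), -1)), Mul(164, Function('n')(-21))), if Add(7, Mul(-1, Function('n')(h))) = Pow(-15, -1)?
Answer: Rational(398992, 345) ≈ 1156.5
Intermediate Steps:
Function('n')(h) = Rational(106, 15) (Function('n')(h) = Add(7, Mul(-1, Pow(-15, -1))) = Add(7, Mul(-1, Rational(-1, 15))) = Add(7, Rational(1, 15)) = Rational(106, 15))
Add(Mul(Add(-248, 136), Pow(Add(-63, 109), -1)), Mul(164, Function('n')(-21))) = Add(Mul(Add(-248, 136), Pow(Add(-63, 109), -1)), Mul(164, Rational(106, 15))) = Add(Mul(-112, Pow(46, -1)), Rational(17384, 15)) = Add(Mul(-112, Rational(1, 46)), Rational(17384, 15)) = Add(Rational(-56, 23), Rational(17384, 15)) = Rational(398992, 345)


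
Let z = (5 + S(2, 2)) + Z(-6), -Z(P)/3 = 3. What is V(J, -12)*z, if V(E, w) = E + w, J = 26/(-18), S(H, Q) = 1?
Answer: 121/3 ≈ 40.333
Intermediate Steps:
Z(P) = -9 (Z(P) = -3*3 = -9)
J = -13/9 (J = 26*(-1/18) = -13/9 ≈ -1.4444)
z = -3 (z = (5 + 1) - 9 = 6 - 9 = -3)
V(J, -12)*z = (-13/9 - 12)*(-3) = -121/9*(-3) = 121/3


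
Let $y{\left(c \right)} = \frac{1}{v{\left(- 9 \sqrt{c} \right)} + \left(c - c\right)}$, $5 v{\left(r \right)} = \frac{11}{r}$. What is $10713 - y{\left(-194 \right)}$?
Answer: $10713 + \frac{45 i \sqrt{194}}{11} \approx 10713.0 + 56.98 i$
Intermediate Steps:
$v{\left(r \right)} = \frac{11}{5 r}$ ($v{\left(r \right)} = \frac{11 \frac{1}{r}}{5} = \frac{11}{5 r}$)
$y{\left(c \right)} = - \frac{45 \sqrt{c}}{11}$ ($y{\left(c \right)} = \frac{1}{\frac{11}{5 \left(- 9 \sqrt{c}\right)} + \left(c - c\right)} = \frac{1}{\frac{11 \left(- \frac{1}{9 \sqrt{c}}\right)}{5} + 0} = \frac{1}{- \frac{11}{45 \sqrt{c}} + 0} = \frac{1}{\left(- \frac{11}{45}\right) \frac{1}{\sqrt{c}}} = - \frac{45 \sqrt{c}}{11}$)
$10713 - y{\left(-194 \right)} = 10713 - - \frac{45 \sqrt{-194}}{11} = 10713 - - \frac{45 i \sqrt{194}}{11} = 10713 + \frac{45 i \sqrt{194}}{11}$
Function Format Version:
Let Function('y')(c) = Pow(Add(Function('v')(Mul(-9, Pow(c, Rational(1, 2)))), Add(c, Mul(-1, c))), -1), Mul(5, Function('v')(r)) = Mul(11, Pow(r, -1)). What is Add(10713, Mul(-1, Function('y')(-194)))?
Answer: Add(10713, Mul(Rational(45, 11), I, Pow(194, Rational(1, 2)))) ≈ Add(10713., Mul(56.980, I))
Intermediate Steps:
Function('v')(r) = Mul(Rational(11, 5), Pow(r, -1)) (Function('v')(r) = Mul(Rational(1, 5), Mul(11, Pow(r, -1))) = Mul(Rational(11, 5), Pow(r, -1)))
Function('y')(c) = Mul(Rational(-45, 11), Pow(c, Rational(1, 2))) (Function('y')(c) = Pow(Add(Mul(Rational(11, 5), Pow(Mul(-9, Pow(c, Rational(1, 2))), -1)), Add(c, Mul(-1, c))), -1) = Pow(Add(Mul(Rational(11, 5), Mul(Rational(-1, 9), Pow(c, Rational(-1, 2)))), 0), -1) = Pow(Add(Mul(Rational(-11, 45), Pow(c, Rational(-1, 2))), 0), -1) = Pow(Mul(Rational(-11, 45), Pow(c, Rational(-1, 2))), -1) = Mul(Rational(-45, 11), Pow(c, Rational(1, 2))))
Add(10713, Mul(-1, Function('y')(-194))) = Add(10713, Mul(-1, Mul(Rational(-45, 11), Pow(-194, Rational(1, 2))))) = Add(10713, Mul(-1, Mul(Rational(-45, 11), Mul(I, Pow(194, Rational(1, 2)))))) = Add(10713, Mul(-1, Mul(Rational(-45, 11), I, Pow(194, Rational(1, 2))))) = Add(10713, Mul(Rational(45, 11), I, Pow(194, Rational(1, 2))))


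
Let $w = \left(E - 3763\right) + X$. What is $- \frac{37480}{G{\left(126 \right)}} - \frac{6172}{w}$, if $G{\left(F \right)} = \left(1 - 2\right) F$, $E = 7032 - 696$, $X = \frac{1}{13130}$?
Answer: $\frac{89713886380}{304051419} \approx 295.06$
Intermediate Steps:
$X = \frac{1}{13130} \approx 7.6161 \cdot 10^{-5}$
$E = 6336$
$G{\left(F \right)} = - F$
$w = \frac{33783491}{13130}$ ($w = \left(6336 - 3763\right) + \frac{1}{13130} = 2573 + \frac{1}{13130} = \frac{33783491}{13130} \approx 2573.0$)
$- \frac{37480}{G{\left(126 \right)}} - \frac{6172}{w} = - \frac{37480}{\left(-1\right) 126} - \frac{6172}{\frac{33783491}{13130}} = - \frac{37480}{-126} - \frac{81038360}{33783491} = \left(-37480\right) \left(- \frac{1}{126}\right) - \frac{81038360}{33783491} = \frac{18740}{63} - \frac{81038360}{33783491} = \frac{89713886380}{304051419}$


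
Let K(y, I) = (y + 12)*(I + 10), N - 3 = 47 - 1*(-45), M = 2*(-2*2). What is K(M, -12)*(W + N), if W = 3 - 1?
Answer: -776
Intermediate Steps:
M = -8 (M = 2*(-4) = -8)
W = 2
N = 95 (N = 3 + (47 - 1*(-45)) = 3 + (47 + 45) = 3 + 92 = 95)
K(y, I) = (10 + I)*(12 + y) (K(y, I) = (12 + y)*(10 + I) = (10 + I)*(12 + y))
K(M, -12)*(W + N) = (120 + 10*(-8) + 12*(-12) - 12*(-8))*(2 + 95) = (120 - 80 - 144 + 96)*97 = -8*97 = -776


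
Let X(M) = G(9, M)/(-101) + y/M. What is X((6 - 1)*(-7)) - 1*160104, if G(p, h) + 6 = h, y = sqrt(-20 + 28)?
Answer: -16170463/101 - 2*sqrt(2)/35 ≈ -1.6010e+5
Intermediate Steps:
y = 2*sqrt(2) (y = sqrt(8) = 2*sqrt(2) ≈ 2.8284)
G(p, h) = -6 + h
X(M) = 6/101 - M/101 + 2*sqrt(2)/M (X(M) = (-6 + M)/(-101) + (2*sqrt(2))/M = (-6 + M)*(-1/101) + 2*sqrt(2)/M = (6/101 - M/101) + 2*sqrt(2)/M = 6/101 - M/101 + 2*sqrt(2)/M)
X((6 - 1)*(-7)) - 1*160104 = (202*sqrt(2) + ((6 - 1)*(-7))*(6 - (6 - 1)*(-7)))/(101*(((6 - 1)*(-7)))) - 1*160104 = (202*sqrt(2) + (5*(-7))*(6 - 5*(-7)))/(101*((5*(-7)))) - 160104 = (1/101)*(202*sqrt(2) - 35*(6 - 1*(-35)))/(-35) - 160104 = (1/101)*(-1/35)*(202*sqrt(2) - 35*(6 + 35)) - 160104 = (1/101)*(-1/35)*(202*sqrt(2) - 35*41) - 160104 = (1/101)*(-1/35)*(202*sqrt(2) - 1435) - 160104 = (1/101)*(-1/35)*(-1435 + 202*sqrt(2)) - 160104 = (41/101 - 2*sqrt(2)/35) - 160104 = -16170463/101 - 2*sqrt(2)/35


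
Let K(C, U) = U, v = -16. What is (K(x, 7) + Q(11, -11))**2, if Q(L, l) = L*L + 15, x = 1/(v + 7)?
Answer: 20449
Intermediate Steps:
x = -1/9 (x = 1/(-16 + 7) = 1/(-9) = -1/9 ≈ -0.11111)
Q(L, l) = 15 + L**2 (Q(L, l) = L**2 + 15 = 15 + L**2)
(K(x, 7) + Q(11, -11))**2 = (7 + (15 + 11**2))**2 = (7 + (15 + 121))**2 = (7 + 136)**2 = 143**2 = 20449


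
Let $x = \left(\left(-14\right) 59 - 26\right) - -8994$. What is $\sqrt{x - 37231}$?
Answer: $i \sqrt{29089} \approx 170.55 i$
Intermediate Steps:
$x = 8142$ ($x = \left(-826 - 26\right) + 8994 = -852 + 8994 = 8142$)
$\sqrt{x - 37231} = \sqrt{8142 - 37231} = \sqrt{-29089} = i \sqrt{29089}$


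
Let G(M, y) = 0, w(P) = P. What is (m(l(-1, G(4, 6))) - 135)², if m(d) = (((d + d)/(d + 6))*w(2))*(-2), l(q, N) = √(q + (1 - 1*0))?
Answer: 18225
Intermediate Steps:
l(q, N) = √(1 + q) (l(q, N) = √(q + (1 + 0)) = √(q + 1) = √(1 + q))
m(d) = -8*d/(6 + d) (m(d) = (((d + d)/(d + 6))*2)*(-2) = (((2*d)/(6 + d))*2)*(-2) = ((2*d/(6 + d))*2)*(-2) = (4*d/(6 + d))*(-2) = -8*d/(6 + d))
(m(l(-1, G(4, 6))) - 135)² = (-8*√(1 - 1)/(6 + √(1 - 1)) - 135)² = (-8*√0/(6 + √0) - 135)² = (-8*0/(6 + 0) - 135)² = (-8*0/6 - 135)² = (-8*0*⅙ - 135)² = (0 - 135)² = (-135)² = 18225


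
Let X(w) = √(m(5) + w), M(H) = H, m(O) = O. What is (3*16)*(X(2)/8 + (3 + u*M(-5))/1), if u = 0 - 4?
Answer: 1104 + 6*√7 ≈ 1119.9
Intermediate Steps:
u = -4
X(w) = √(5 + w)
(3*16)*(X(2)/8 + (3 + u*M(-5))/1) = (3*16)*(√(5 + 2)/8 + (3 - 4*(-5))/1) = 48*(√7*(⅛) + (3 + 20)*1) = 48*(√7/8 + 23*1) = 48*(√7/8 + 23) = 48*(23 + √7/8) = 1104 + 6*√7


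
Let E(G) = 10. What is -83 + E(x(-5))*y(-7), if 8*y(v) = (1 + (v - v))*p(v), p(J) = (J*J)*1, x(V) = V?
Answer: -87/4 ≈ -21.750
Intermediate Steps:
p(J) = J**2 (p(J) = J**2*1 = J**2)
y(v) = v**2/8 (y(v) = ((1 + (v - v))*v**2)/8 = ((1 + 0)*v**2)/8 = (1*v**2)/8 = v**2/8)
-83 + E(x(-5))*y(-7) = -83 + 10*((1/8)*(-7)**2) = -83 + 10*((1/8)*49) = -83 + 10*(49/8) = -83 + 245/4 = -87/4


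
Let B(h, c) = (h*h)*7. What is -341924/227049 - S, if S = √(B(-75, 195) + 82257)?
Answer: -341924/227049 - 4*√7602 ≈ -350.26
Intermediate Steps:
B(h, c) = 7*h² (B(h, c) = h²*7 = 7*h²)
S = 4*√7602 (S = √(7*(-75)² + 82257) = √(7*5625 + 82257) = √(39375 + 82257) = √121632 = 4*√7602 ≈ 348.76)
-341924/227049 - S = -341924/227049 - 4*√7602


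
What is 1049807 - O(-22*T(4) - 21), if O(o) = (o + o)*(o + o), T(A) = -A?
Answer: 1031851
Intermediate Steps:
O(o) = 4*o**2 (O(o) = (2*o)*(2*o) = 4*o**2)
1049807 - O(-22*T(4) - 21) = 1049807 - 4*(-(-22)*4 - 21)**2 = 1049807 - 4*(-22*(-4) - 21)**2 = 1049807 - 4*(88 - 21)**2 = 1049807 - 4*67**2 = 1049807 - 4*4489 = 1049807 - 1*17956 = 1049807 - 17956 = 1031851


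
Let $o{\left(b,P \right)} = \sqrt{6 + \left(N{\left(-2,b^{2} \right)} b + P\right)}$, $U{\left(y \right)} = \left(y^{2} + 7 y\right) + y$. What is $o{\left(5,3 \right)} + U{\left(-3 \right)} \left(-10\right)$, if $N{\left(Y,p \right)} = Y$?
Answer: $150 + i \approx 150.0 + 1.0 i$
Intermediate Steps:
$U{\left(y \right)} = y^{2} + 8 y$
$o{\left(b,P \right)} = \sqrt{6 + P - 2 b}$ ($o{\left(b,P \right)} = \sqrt{6 + \left(- 2 b + P\right)} = \sqrt{6 + \left(P - 2 b\right)} = \sqrt{6 + P - 2 b}$)
$o{\left(5,3 \right)} + U{\left(-3 \right)} \left(-10\right) = \sqrt{6 + 3 - 10} + - 3 \left(8 - 3\right) \left(-10\right) = \sqrt{6 + 3 - 10} + \left(-3\right) 5 \left(-10\right) = \sqrt{-1} - -150 = i + 150 = 150 + i$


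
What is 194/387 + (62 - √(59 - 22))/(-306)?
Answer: 655/2193 + √37/306 ≈ 0.31856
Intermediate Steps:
194/387 + (62 - √(59 - 22))/(-306) = 194*(1/387) + (62 - √37)*(-1/306) = 194/387 + (-31/153 + √37/306) = 655/2193 + √37/306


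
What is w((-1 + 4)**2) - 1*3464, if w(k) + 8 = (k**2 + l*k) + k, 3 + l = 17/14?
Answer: -47573/14 ≈ -3398.1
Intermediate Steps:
l = -25/14 (l = -3 + 17/14 = -25/14 ≈ -1.7857)
w(k) = -8 + k**2 - 11*k/14 (w(k) = -8 + ((k**2 - 25*k/14) + k) = -8 + (k**2 - 11*k/14) = -8 + k**2 - 11*k/14)
w((-1 + 4)**2) - 1*3464 = (-8 + ((-1 + 4)**2)**2 - 11*(-1 + 4)**2/14) - 1*3464 = (-8 + (3**2)**2 - 11/14*3**2) - 3464 = (-8 + 9**2 - 11/14*9) - 3464 = (-8 + 81 - 99/14) - 3464 = 923/14 - 3464 = -47573/14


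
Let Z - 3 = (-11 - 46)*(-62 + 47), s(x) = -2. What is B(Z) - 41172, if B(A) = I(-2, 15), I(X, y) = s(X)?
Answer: -41174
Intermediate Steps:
I(X, y) = -2
Z = 858 (Z = 3 + (-11 - 46)*(-62 + 47) = 3 - 57*(-15) = 3 + 855 = 858)
B(A) = -2
B(Z) - 41172 = -2 - 41172 = -41174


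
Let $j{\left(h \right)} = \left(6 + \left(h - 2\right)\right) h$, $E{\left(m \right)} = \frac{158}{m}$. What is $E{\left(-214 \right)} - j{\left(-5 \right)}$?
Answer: $- \frac{614}{107} \approx -5.7383$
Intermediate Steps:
$j{\left(h \right)} = h \left(4 + h\right)$ ($j{\left(h \right)} = \left(6 + \left(h - 2\right)\right) h = \left(6 + \left(-2 + h\right)\right) h = \left(4 + h\right) h = h \left(4 + h\right)$)
$E{\left(-214 \right)} - j{\left(-5 \right)} = \frac{158}{-214} - - 5 \left(4 - 5\right) = 158 \left(- \frac{1}{214}\right) - \left(-5\right) \left(-1\right) = - \frac{79}{107} - 5 = - \frac{614}{107}$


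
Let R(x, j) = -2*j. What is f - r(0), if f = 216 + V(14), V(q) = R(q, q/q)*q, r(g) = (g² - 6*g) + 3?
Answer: 185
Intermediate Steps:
r(g) = 3 + g² - 6*g
V(q) = -2*q (V(q) = (-2*q/q)*q = (-2*1)*q = -2*q)
f = 188 (f = 216 - 2*14 = 216 - 28 = 188)
f - r(0) = 188 - (3 + 0² - 6*0) = 188 - (3 + 0 + 0) = 188 - 1*3 = 188 - 3 = 185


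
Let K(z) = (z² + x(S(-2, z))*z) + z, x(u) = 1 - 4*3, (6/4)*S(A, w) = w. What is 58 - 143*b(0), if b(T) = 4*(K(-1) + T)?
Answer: -6234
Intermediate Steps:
S(A, w) = 2*w/3
x(u) = -11 (x(u) = 1 - 1*12 = 1 - 12 = -11)
K(z) = z² - 10*z (K(z) = (z² - 11*z) + z = z² - 10*z)
b(T) = 44 + 4*T (b(T) = 4*(-(-10 - 1) + T) = 4*(-1*(-11) + T) = 4*(11 + T) = 44 + 4*T)
58 - 143*b(0) = 58 - 143*(44 + 4*0) = 58 - 143*(44 + 0) = 58 - 143*44 = 58 - 6292 = -6234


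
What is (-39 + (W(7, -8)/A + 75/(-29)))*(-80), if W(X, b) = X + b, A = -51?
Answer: 4918160/1479 ≈ 3325.3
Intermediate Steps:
(-39 + (W(7, -8)/A + 75/(-29)))*(-80) = (-39 + ((7 - 8)/(-51) + 75/(-29)))*(-80) = (-39 + (-1*(-1/51) + 75*(-1/29)))*(-80) = (-39 + (1/51 - 75/29))*(-80) = (-39 - 3796/1479)*(-80) = -61477/1479*(-80) = 4918160/1479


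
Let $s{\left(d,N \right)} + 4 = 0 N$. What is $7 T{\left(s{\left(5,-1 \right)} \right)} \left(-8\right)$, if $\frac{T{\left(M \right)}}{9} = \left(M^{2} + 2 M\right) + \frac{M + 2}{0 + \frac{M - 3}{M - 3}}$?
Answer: $-3024$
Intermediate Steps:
$s{\left(d,N \right)} = -4$ ($s{\left(d,N \right)} = -4 + 0 N = -4 + 0 = -4$)
$T{\left(M \right)} = 18 + 9 M^{2} + 27 M$ ($T{\left(M \right)} = 9 \left(\left(M^{2} + 2 M\right) + \frac{M + 2}{0 + \frac{M - 3}{M - 3}}\right) = 9 \left(\left(M^{2} + 2 M\right) + \frac{2 + M}{0 + \frac{-3 + M}{-3 + M}}\right) = 9 \left(\left(M^{2} + 2 M\right) + \frac{2 + M}{0 + 1}\right) = 9 \left(\left(M^{2} + 2 M\right) + \frac{2 + M}{1}\right) = 9 \left(\left(M^{2} + 2 M\right) + \left(2 + M\right) 1\right) = 9 \left(\left(M^{2} + 2 M\right) + \left(2 + M\right)\right) = 9 \left(2 + M^{2} + 3 M\right) = 18 + 9 M^{2} + 27 M$)
$7 T{\left(s{\left(5,-1 \right)} \right)} \left(-8\right) = 7 \left(18 + 9 \left(-4\right)^{2} + 27 \left(-4\right)\right) \left(-8\right) = 7 \left(18 + 9 \cdot 16 - 108\right) \left(-8\right) = 7 \left(18 + 144 - 108\right) \left(-8\right) = 7 \cdot 54 \left(-8\right) = 378 \left(-8\right) = -3024$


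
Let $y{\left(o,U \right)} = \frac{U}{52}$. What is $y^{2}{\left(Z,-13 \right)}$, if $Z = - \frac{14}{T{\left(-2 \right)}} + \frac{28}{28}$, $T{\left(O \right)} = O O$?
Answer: $\frac{1}{16} \approx 0.0625$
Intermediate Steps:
$T{\left(O \right)} = O^{2}$
$Z = - \frac{5}{2}$ ($Z = - \frac{14}{\left(-2\right)^{2}} + \frac{28}{28} = - \frac{14}{4} + 28 \cdot \frac{1}{28} = \left(-14\right) \frac{1}{4} + 1 = - \frac{7}{2} + 1 = - \frac{5}{2} \approx -2.5$)
$y{\left(o,U \right)} = \frac{U}{52}$ ($y{\left(o,U \right)} = U \frac{1}{52} = \frac{U}{52}$)
$y^{2}{\left(Z,-13 \right)} = \left(\frac{1}{52} \left(-13\right)\right)^{2} = \left(- \frac{1}{4}\right)^{2} = \frac{1}{16}$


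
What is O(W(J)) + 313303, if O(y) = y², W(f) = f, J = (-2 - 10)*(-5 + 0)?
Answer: 316903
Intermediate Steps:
J = 60 (J = -12*(-5) = 60)
O(W(J)) + 313303 = 60² + 313303 = 3600 + 313303 = 316903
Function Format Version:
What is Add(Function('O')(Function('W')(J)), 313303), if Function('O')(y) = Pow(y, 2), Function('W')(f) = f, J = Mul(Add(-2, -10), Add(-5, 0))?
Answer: 316903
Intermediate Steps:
J = 60 (J = Mul(-12, -5) = 60)
Add(Function('O')(Function('W')(J)), 313303) = Add(Pow(60, 2), 313303) = Add(3600, 313303) = 316903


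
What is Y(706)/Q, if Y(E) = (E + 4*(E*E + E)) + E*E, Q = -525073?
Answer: -2495710/525073 ≈ -4.7531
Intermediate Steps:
Y(E) = 5*E + 5*E**2 (Y(E) = (E + 4*(E**2 + E)) + E**2 = (E + 4*(E + E**2)) + E**2 = (E + (4*E + 4*E**2)) + E**2 = (4*E**2 + 5*E) + E**2 = 5*E + 5*E**2)
Y(706)/Q = (5*706*(1 + 706))/(-525073) = (5*706*707)*(-1/525073) = 2495710*(-1/525073) = -2495710/525073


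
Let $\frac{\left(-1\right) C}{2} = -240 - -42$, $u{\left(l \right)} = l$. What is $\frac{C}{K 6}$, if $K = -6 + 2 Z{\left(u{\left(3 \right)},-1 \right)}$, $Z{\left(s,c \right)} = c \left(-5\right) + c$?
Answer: $33$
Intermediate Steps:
$Z{\left(s,c \right)} = - 4 c$ ($Z{\left(s,c \right)} = - 5 c + c = - 4 c$)
$K = 2$ ($K = -6 + 2 \left(\left(-4\right) \left(-1\right)\right) = -6 + 2 \cdot 4 = -6 + 8 = 2$)
$C = 396$ ($C = - 2 \left(-240 - -42\right) = - 2 \left(-240 + 42\right) = \left(-2\right) \left(-198\right) = 396$)
$\frac{C}{K 6} = \frac{396}{2 \cdot 6} = \frac{396}{12} = 396 \cdot \frac{1}{12} = 33$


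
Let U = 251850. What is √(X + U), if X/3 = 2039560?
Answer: √6370530 ≈ 2524.0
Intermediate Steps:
X = 6118680 (X = 3*2039560 = 6118680)
√(X + U) = √(6118680 + 251850) = √6370530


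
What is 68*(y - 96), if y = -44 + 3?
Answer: -9316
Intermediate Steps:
y = -41
68*(y - 96) = 68*(-41 - 96) = 68*(-137) = -9316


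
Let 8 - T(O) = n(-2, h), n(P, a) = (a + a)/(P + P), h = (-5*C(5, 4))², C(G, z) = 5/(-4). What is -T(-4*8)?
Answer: -881/32 ≈ -27.531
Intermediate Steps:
C(G, z) = -5/4 (C(G, z) = 5*(-¼) = -5/4)
h = 625/16 (h = (-5*(-5/4))² = (25/4)² = 625/16 ≈ 39.063)
n(P, a) = a/P (n(P, a) = (2*a)/((2*P)) = (2*a)*(1/(2*P)) = a/P)
T(O) = 881/32 (T(O) = 8 - 625/(16*(-2)) = 8 - 625*(-1)/(16*2) = 8 - 1*(-625/32) = 8 + 625/32 = 881/32)
-T(-4*8) = -1*881/32 = -881/32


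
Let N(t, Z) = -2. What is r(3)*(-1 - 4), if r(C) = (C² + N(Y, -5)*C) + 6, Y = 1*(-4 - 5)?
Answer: -45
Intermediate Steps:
Y = -9 (Y = 1*(-9) = -9)
r(C) = 6 + C² - 2*C (r(C) = (C² - 2*C) + 6 = 6 + C² - 2*C)
r(3)*(-1 - 4) = (6 + 3² - 2*3)*(-1 - 4) = (6 + 9 - 6)*(-5) = 9*(-5) = -45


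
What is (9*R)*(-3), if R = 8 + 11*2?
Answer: -810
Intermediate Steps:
R = 30 (R = 8 + 22 = 30)
(9*R)*(-3) = (9*30)*(-3) = 270*(-3) = -810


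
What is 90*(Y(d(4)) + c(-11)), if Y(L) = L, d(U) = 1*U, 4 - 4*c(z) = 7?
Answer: 585/2 ≈ 292.50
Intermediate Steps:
c(z) = -¾ (c(z) = 1 - ¼*7 = 1 - 7/4 = -¾)
d(U) = U
90*(Y(d(4)) + c(-11)) = 90*(4 - ¾) = 90*(13/4) = 585/2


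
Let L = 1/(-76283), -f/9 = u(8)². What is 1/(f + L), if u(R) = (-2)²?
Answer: -76283/10984753 ≈ -0.0069444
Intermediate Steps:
u(R) = 4
f = -144 (f = -9*4² = -9*16 = -144)
L = -1/76283 ≈ -1.3109e-5
1/(f + L) = 1/(-144 - 1/76283) = 1/(-10984753/76283) = -76283/10984753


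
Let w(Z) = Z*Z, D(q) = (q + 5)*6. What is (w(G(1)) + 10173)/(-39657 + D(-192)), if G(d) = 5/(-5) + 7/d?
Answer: -3403/13593 ≈ -0.25035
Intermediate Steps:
G(d) = -1 + 7/d (G(d) = 5*(-⅕) + 7/d = -1 + 7/d)
D(q) = 30 + 6*q (D(q) = (5 + q)*6 = 30 + 6*q)
w(Z) = Z²
(w(G(1)) + 10173)/(-39657 + D(-192)) = (((7 - 1*1)/1)² + 10173)/(-39657 + (30 + 6*(-192))) = ((1*(7 - 1))² + 10173)/(-39657 + (30 - 1152)) = ((1*6)² + 10173)/(-39657 - 1122) = (6² + 10173)/(-40779) = (36 + 10173)*(-1/40779) = 10209*(-1/40779) = -3403/13593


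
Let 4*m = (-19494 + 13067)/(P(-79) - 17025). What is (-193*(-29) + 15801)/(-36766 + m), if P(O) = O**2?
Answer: -923024128/1585931749 ≈ -0.58201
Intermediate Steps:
m = 6427/43136 (m = ((-19494 + 13067)/((-79)**2 - 17025))/4 = (-6427/(6241 - 17025))/4 = (-6427/(-10784))/4 = (-6427*(-1/10784))/4 = (1/4)*(6427/10784) = 6427/43136 ≈ 0.14899)
(-193*(-29) + 15801)/(-36766 + m) = (-193*(-29) + 15801)/(-36766 + 6427/43136) = (5597 + 15801)/(-1585931749/43136) = 21398*(-43136/1585931749) = -923024128/1585931749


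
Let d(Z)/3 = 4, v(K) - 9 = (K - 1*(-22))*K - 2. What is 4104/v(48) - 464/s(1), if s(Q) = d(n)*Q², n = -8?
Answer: -378260/10101 ≈ -37.448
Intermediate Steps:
v(K) = 7 + K*(22 + K) (v(K) = 9 + ((K - 1*(-22))*K - 2) = 9 + ((K + 22)*K - 2) = 9 + ((22 + K)*K - 2) = 9 + (K*(22 + K) - 2) = 9 + (-2 + K*(22 + K)) = 7 + K*(22 + K))
d(Z) = 12 (d(Z) = 3*4 = 12)
s(Q) = 12*Q²
4104/v(48) - 464/s(1) = 4104/(7 + 48² + 22*48) - 464/(12*1²) = 4104/(7 + 2304 + 1056) - 464/(12*1) = 4104/3367 - 464/12 = 4104*(1/3367) - 464*1/12 = 4104/3367 - 116/3 = -378260/10101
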